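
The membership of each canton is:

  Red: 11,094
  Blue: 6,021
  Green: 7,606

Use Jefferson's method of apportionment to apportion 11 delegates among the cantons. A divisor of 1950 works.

Red 5, Blue 3, Green 3

With modified divisor 1950: modified quotas Red 5.689, Blue 3.088, Green 3.901.
Rounding down: Red 5, Blue 3, Green 3 (total 11).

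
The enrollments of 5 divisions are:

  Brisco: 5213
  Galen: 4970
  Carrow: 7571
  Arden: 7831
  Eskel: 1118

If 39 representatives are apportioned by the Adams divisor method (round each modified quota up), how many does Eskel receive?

2

Standard divisor 26703/39 ≈ 684.692; standard quotas: Brisco 7.614, Galen 7.259, Carrow 11.058, Arden 11.437, Eskel 1.633.
Rounding up gives 8, 8, 12, 12, 2 = 42 seats, so the divisor must be adjusted.
With modified divisor 730: modified quotas Brisco 7.141, Galen 6.808, Carrow 10.371, Arden 10.727, Eskel 1.532.
Rounding up: Brisco 8, Galen 7, Carrow 11, Arden 11, Eskel 2 (total 39).
Eskel receives 2.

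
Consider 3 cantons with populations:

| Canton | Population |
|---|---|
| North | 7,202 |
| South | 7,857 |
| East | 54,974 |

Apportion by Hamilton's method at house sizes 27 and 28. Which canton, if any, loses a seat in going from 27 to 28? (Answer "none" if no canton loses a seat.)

At 27 seats: North 3, South 3, East 21.
At 28 seats: North 3, South 3, East 22.
No canton's allocation decreased.

none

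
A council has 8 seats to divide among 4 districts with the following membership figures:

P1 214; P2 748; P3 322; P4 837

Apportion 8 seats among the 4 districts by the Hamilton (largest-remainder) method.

P1 1; P2 3; P3 1; P4 3

Total 2121; standard divisor 2121/8 ≈ 265.125.
Standard quotas: P1 0.807, P2 2.821, P3 1.215, P4 3.157.
Lower quotas: P1 0, P2 2, P3 1, P4 3 (sum 6, leaving 2 seats).
Remainders in descending order: P2 0.821, P1 0.807, P3 0.215, P4 0.157.
The surplus seats go to P2, P1.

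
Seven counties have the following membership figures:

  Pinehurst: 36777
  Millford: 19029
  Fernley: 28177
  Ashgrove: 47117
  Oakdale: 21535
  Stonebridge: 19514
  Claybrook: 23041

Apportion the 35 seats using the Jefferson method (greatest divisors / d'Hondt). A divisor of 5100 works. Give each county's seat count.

With modified divisor 5100: modified quotas Pinehurst 7.211, Millford 3.731, Fernley 5.525, Ashgrove 9.239, Oakdale 4.223, Stonebridge 3.826, Claybrook 4.518.
Rounding down: Pinehurst 7, Millford 3, Fernley 5, Ashgrove 9, Oakdale 4, Stonebridge 3, Claybrook 4 (total 35).

Pinehurst: 7; Millford: 3; Fernley: 5; Ashgrove: 9; Oakdale: 4; Stonebridge: 3; Claybrook: 4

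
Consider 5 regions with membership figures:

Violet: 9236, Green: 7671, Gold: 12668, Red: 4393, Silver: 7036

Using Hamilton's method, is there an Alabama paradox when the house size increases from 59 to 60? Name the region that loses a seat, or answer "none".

Red

At 59 seats: Violet 13, Green 11, Gold 18, Red 7, Silver 10.
At 60 seats: Violet 14, Green 11, Gold 19, Red 6, Silver 10.
Red drops from 7 to 6.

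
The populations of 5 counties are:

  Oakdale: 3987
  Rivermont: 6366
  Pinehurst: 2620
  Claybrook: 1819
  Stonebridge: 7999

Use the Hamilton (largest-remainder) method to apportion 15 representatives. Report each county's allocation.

Oakdale 3; Rivermont 4; Pinehurst 2; Claybrook 1; Stonebridge 5

The standard divisor is 22791/15 ≈ 1519.4.
Standard quotas: Oakdale 2.6241, Rivermont 4.1898, Pinehurst 1.7244, Claybrook 1.1972, Stonebridge 5.2646.
Lower quotas: Oakdale 2, Rivermont 4, Pinehurst 1, Claybrook 1, Stonebridge 5 (sum 13, leaving 2 seats).
Remainders in descending order: Pinehurst 0.7244, Oakdale 0.6241, Stonebridge 0.2646, Claybrook 0.1972, Rivermont 0.1898.
Largest remainders: Pinehurst, Oakdale receive the extra seats.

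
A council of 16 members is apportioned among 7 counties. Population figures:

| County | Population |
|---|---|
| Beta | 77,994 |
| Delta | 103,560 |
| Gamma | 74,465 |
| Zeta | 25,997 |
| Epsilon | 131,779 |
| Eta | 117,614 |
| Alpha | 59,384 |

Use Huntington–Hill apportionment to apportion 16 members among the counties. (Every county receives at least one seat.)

With divisor 40016: modified quotas Beta 1.949, Delta 2.588, Gamma 1.861, Zeta 0.650, Epsilon 3.293, Eta 2.939, Alpha 1.484.
Geometric-mean thresholds: Beta √(1·2)=1.414, Delta √(2·3)=2.449, Gamma √(1·2)=1.414, Zeta (min 1), Epsilon √(3·4)=3.464, Eta √(2·3)=2.449, Alpha √(1·2)=1.414.
Each quota rounded against its threshold gives Beta 2, Delta 3, Gamma 2, Zeta 1, Epsilon 3, Eta 3, Alpha 2 (total 16).

Beta 2, Delta 3, Gamma 2, Zeta 1, Epsilon 3, Eta 3, Alpha 2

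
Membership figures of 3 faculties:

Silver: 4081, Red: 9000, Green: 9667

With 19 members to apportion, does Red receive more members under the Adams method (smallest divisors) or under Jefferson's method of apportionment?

Adams: Silver 4, Red 7, Green 8.
Jefferson: Silver 3, Red 8, Green 8.
Red gets 7 under Adams and 8 under Jefferson.

Jefferson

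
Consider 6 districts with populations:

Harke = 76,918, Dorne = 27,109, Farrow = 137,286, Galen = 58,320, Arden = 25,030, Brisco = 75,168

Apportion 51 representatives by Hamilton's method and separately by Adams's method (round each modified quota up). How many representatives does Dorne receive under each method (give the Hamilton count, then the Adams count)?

3 and 4

Hamilton: Harke 10, Dorne 3, Farrow 18, Galen 7, Arden 3, Brisco 10.
Adams: Harke 10, Dorne 4, Farrow 17, Galen 7, Arden 3, Brisco 10.
Dorne gets 3 under Hamilton and 4 under Adams.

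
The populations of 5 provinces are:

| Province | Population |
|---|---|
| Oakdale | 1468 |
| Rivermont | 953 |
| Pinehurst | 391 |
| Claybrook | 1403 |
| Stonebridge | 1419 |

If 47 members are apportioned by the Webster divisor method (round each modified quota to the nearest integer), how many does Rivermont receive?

Standard divisor 5634/47 ≈ 119.872; standard quotas: Oakdale 12.246, Rivermont 7.950, Pinehurst 3.262, Claybrook 11.704, Stonebridge 11.838.
Rounding to the nearest integer gives Oakdale 12, Rivermont 8, Pinehurst 3, Claybrook 12, Stonebridge 12 — total 47, matching the house size, so no adjustment is needed.
Rivermont receives 8.

8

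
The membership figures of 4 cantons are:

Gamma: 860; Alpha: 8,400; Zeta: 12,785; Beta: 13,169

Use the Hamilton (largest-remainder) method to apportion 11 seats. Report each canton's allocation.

Gamma 0, Alpha 3, Zeta 4, Beta 4

Total 35214; standard divisor 35214/11 ≈ 3201.273.
Standard quotas: Gamma 0.2686, Alpha 2.6240, Zeta 3.9937, Beta 4.1137.
Lower quotas: Gamma 0, Alpha 2, Zeta 3, Beta 4 (sum 9, leaving 2 seats).
Remainders in descending order: Zeta 0.9937, Alpha 0.6240, Gamma 0.2686, Beta 0.1137.
Largest remainders: Zeta, Alpha receive the extra seats.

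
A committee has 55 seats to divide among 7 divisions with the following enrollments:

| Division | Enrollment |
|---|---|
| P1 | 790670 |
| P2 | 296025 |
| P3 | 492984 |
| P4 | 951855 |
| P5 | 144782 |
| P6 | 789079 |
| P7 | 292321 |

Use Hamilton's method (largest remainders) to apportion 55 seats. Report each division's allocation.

Total 3757716; standard divisor 3757716/55 ≈ 68322.109.
Standard quotas: P1 11.5727, P2 4.3328, P3 7.2156, P4 13.9319, P5 2.1191, P6 11.5494, P7 4.2786.
Lower quotas: P1 11, P2 4, P3 7, P4 13, P5 2, P6 11, P7 4 (sum 52, leaving 3 seats).
Remainders in descending order: P4 0.9319, P1 0.5727, P6 0.5494, P2 0.3328, P7 0.2786, P3 0.2156, P5 0.1191.
Largest remainders: P4, P1, P6 receive the extra seats.

P1 12, P2 4, P3 7, P4 14, P5 2, P6 12, P7 4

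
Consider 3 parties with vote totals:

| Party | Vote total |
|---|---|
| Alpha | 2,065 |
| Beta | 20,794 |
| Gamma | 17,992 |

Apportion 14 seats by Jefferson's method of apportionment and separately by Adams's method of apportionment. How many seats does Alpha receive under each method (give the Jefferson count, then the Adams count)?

Jefferson: Alpha 0, Beta 8, Gamma 6.
Adams: Alpha 1, Beta 7, Gamma 6.
Alpha gets 0 under Jefferson and 1 under Adams.

0 and 1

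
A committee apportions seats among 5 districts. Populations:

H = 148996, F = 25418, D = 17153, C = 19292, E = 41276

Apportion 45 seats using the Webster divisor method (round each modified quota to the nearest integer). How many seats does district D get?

3

Standard divisor 252135/45 ≈ 5603; standard quotas: H 26.592, F 4.536, D 3.061, C 3.443, E 7.367.
Rounding to the nearest integer gives H 27, F 5, D 3, C 3, E 7 — total 45, matching the house size, so no adjustment is needed.
D receives 3.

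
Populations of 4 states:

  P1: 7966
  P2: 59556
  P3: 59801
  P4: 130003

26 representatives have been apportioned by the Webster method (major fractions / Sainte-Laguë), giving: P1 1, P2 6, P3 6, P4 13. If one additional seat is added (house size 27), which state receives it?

P4

Priority for the next seat is population ÷ (current seats + 0.5).
Priorities: P1 5310.667, P2 9162.462, P3 9200.154, P4 9629.852.
Highest priority: P4.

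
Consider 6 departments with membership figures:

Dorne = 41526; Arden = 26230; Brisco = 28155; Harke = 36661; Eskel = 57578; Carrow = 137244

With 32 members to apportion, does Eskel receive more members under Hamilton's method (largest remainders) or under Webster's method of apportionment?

Hamilton: Dorne 4, Arden 2, Brisco 3, Harke 4, Eskel 6, Carrow 13.
Webster: Dorne 4, Arden 3, Brisco 3, Harke 4, Eskel 5, Carrow 13.
Eskel gets 6 under Hamilton and 5 under Webster.

Hamilton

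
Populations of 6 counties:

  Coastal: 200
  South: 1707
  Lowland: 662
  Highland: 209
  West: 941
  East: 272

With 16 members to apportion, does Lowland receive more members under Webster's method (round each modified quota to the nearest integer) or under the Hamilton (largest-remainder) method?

Webster: Coastal 1, South 6, Lowland 3, Highland 1, West 4, East 1.
Hamilton: Coastal 1, South 7, Lowland 2, Highland 1, West 4, East 1.
Lowland gets 3 under Webster and 2 under Hamilton.

Webster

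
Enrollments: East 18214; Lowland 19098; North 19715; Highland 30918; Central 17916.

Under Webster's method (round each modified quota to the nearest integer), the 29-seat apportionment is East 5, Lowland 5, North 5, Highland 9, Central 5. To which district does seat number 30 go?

North

Priority for the next seat is population ÷ (current seats + 0.5).
Priorities: East 3311.636, Lowland 3472.364, North 3584.545, Highland 3254.526, Central 3257.455.
Highest priority: North.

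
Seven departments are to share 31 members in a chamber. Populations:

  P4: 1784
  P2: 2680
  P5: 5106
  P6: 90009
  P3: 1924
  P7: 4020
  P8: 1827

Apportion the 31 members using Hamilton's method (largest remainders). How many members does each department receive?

P4=0, P2=1, P5=1, P6=26, P3=1, P7=1, P8=1

Total 107350; standard divisor 107350/31 ≈ 3462.903.
Standard quotas: P4 0.5152, P2 0.7739, P5 1.4745, P6 25.9924, P3 0.5556, P7 1.1609, P8 0.5276.
Lower quotas: P4 0, P2 0, P5 1, P6 25, P3 0, P7 1, P8 0 (sum 27, leaving 4 seats).
Remainders in descending order: P6 0.9924, P2 0.7739, P3 0.5556, P8 0.5276, P4 0.5152, P5 0.4745, P7 0.1609.
Largest remainders: P6, P2, P3, P8 receive the extra seats.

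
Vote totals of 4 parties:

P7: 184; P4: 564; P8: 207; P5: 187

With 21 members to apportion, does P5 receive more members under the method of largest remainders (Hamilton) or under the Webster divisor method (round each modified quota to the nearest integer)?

Hamilton

Hamilton: P7 3, P4 10, P8 4, P5 4.
Webster: P7 3, P4 11, P8 4, P5 3.
P5 gets 4 under Hamilton and 3 under Webster.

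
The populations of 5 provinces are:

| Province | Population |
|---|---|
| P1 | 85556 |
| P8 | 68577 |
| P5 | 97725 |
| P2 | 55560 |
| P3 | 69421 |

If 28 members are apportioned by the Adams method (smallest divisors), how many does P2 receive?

4

Standard divisor 376839/28 ≈ 13458.536; standard quotas: P1 6.357, P8 5.095, P5 7.261, P2 4.128, P3 5.158.
Rounding up gives 7, 6, 8, 5, 6 = 32 seats, so the divisor must be adjusted.
With modified divisor 14100: modified quotas P1 6.068, P8 4.864, P5 6.931, P2 3.940, P3 4.923.
Rounding up: P1 7, P8 5, P5 7, P2 4, P3 5 (total 28).
P2 receives 4.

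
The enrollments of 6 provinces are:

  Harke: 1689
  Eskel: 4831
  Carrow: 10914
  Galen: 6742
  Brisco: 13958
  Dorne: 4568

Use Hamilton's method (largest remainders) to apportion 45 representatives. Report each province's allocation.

Standard divisor: 42702 ÷ 45 ≈ 948.933.
Standard quotas: Harke 1.7799, Eskel 5.0910, Carrow 11.5013, Galen 7.1048, Brisco 14.7091, Dorne 4.8138.
Lower quotas: Harke 1, Eskel 5, Carrow 11, Galen 7, Brisco 14, Dorne 4 (sum 42, leaving 3 seats).
Remainders in descending order: Dorne 0.8138, Harke 0.7799, Brisco 0.7091, Carrow 0.5013, Galen 0.1048, Eskel 0.0910.
The surplus seats go to Dorne, Harke, Brisco.

Harke 2, Eskel 5, Carrow 11, Galen 7, Brisco 15, Dorne 5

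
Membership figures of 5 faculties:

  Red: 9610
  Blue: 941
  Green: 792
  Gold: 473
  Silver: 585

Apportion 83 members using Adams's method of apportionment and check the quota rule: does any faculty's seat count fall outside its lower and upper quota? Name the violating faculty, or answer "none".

Red

Standard quotas: Red 64.320, Blue 6.298, Green 5.301, Gold 3.166, Silver 3.915.
Adams allocation: Red 62, Blue 7, Green 6, Gold 4, Silver 4.
Red has quota 64.320 (lower 64, upper 65) but receives 62 — outside the quota interval.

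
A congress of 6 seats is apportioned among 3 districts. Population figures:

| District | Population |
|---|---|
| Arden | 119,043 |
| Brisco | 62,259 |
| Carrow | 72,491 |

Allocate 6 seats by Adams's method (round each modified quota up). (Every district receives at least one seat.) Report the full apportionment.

Standard divisor 253793/6 ≈ 42298.833; standard quotas: Arden 2.814, Brisco 1.472, Carrow 1.714.
Rounding up gives 3, 2, 2 = 7 seats, so the divisor must be adjusted.
With modified divisor 60900: modified quotas Arden 1.955, Brisco 1.022, Carrow 1.190.
Rounding up: Arden 2, Brisco 2, Carrow 2 (total 6).

Arden: 2, Brisco: 2, Carrow: 2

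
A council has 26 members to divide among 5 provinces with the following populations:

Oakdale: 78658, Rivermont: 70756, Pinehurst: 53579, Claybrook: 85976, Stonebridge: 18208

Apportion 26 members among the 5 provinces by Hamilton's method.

Oakdale: 7, Rivermont: 6, Pinehurst: 4, Claybrook: 7, Stonebridge: 2

Total 307177; standard divisor 307177/26 ≈ 11814.5.
Standard quotas: Oakdale 6.6578, Rivermont 5.9889, Pinehurst 4.5350, Claybrook 7.2772, Stonebridge 1.5412.
Lower quotas: Oakdale 6, Rivermont 5, Pinehurst 4, Claybrook 7, Stonebridge 1 (sum 23, leaving 3 seats).
Remainders in descending order: Rivermont 0.9889, Oakdale 0.6578, Stonebridge 0.5412, Pinehurst 0.5350, Claybrook 0.2772.
The surplus seats go to Rivermont, Oakdale, Stonebridge.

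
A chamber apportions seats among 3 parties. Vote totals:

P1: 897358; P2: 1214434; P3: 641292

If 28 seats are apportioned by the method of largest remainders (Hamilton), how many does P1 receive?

9

The standard divisor is 2753084/28 ≈ 98324.429.
Standard quotas: P1 9.1265, P2 12.3513, P3 6.5222.
Lower quotas: P1 9, P2 12, P3 6 (sum 27, leaving 1 seat).
Remainders in descending order: P3 0.5222, P2 0.3513, P1 0.1265.
The surplus seat goes to P3.
P1 receives 9.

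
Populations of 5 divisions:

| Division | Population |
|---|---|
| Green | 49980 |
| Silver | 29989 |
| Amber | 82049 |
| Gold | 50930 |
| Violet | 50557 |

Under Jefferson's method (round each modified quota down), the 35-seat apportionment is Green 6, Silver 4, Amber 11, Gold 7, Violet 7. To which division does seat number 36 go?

Priority for the next seat is population ÷ (current seats + 1).
Priorities: Green 7140.000, Silver 5997.800, Amber 6837.417, Gold 6366.250, Violet 6319.625.
Highest priority: Green.

Green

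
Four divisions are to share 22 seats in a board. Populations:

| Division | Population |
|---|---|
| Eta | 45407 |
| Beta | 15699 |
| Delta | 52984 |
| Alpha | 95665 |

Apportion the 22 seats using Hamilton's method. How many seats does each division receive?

The standard divisor is 209755/22 ≈ 9534.318.
Standard quotas: Eta 4.7625, Beta 1.6466, Delta 5.5572, Alpha 10.0338.
Lower quotas: Eta 4, Beta 1, Delta 5, Alpha 10 (sum 20, leaving 2 seats).
Remainders in descending order: Eta 0.7625, Beta 0.6466, Delta 0.5572, Alpha 0.0338.
The surplus seats go to Eta, Beta.

Eta 5, Beta 2, Delta 5, Alpha 10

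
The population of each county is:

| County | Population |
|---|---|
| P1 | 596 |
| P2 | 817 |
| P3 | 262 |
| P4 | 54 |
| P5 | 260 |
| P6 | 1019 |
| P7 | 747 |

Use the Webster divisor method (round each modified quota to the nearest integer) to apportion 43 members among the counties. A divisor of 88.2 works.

P1=7, P2=9, P3=3, P4=1, P5=3, P6=12, P7=8

With modified divisor 88.2: modified quotas P1 6.757, P2 9.263, P3 2.971, P4 0.612, P5 2.948, P6 11.553, P7 8.469.
Rounding to the nearest integer: P1 7, P2 9, P3 3, P4 1, P5 3, P6 12, P7 8 (total 43).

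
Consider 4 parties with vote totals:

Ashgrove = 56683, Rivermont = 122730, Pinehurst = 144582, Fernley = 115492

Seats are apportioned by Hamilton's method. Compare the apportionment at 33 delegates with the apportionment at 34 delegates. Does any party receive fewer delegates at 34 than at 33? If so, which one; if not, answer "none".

At 33 seats: Ashgrove 4, Rivermont 9, Pinehurst 11, Fernley 9.
At 34 seats: Ashgrove 4, Rivermont 10, Pinehurst 11, Fernley 9.
No party's allocation decreased.

none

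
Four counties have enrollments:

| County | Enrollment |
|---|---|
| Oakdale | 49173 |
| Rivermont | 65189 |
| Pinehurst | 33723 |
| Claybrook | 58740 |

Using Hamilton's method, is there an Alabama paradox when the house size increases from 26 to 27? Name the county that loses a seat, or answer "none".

At 26 seats: Oakdale 6, Rivermont 8, Pinehurst 4, Claybrook 8.
At 27 seats: Oakdale 6, Rivermont 9, Pinehurst 4, Claybrook 8.
No county's allocation decreased.

none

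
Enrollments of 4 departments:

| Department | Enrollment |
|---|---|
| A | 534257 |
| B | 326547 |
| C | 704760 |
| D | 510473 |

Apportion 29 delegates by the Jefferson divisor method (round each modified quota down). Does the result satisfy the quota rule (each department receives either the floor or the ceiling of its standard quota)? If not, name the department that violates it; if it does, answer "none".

none

Standard quotas: A 7.463, B 4.562, C 9.845, D 7.131.
Jefferson allocation: A 8, B 4, C 10, D 7.
Every allocation lies between the lower and upper quota.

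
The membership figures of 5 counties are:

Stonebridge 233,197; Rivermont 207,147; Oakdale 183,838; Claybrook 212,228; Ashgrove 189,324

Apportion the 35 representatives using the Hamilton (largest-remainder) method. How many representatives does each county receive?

Standard divisor: 1025734 ÷ 35 ≈ 29306.686.
Standard quotas: Stonebridge 7.9571, Rivermont 7.0683, Oakdale 6.2729, Claybrook 7.2416, Ashgrove 6.4601.
Lower quotas: Stonebridge 7, Rivermont 7, Oakdale 6, Claybrook 7, Ashgrove 6 (sum 33, leaving 2 seats).
Remainders in descending order: Stonebridge 0.9571, Ashgrove 0.4601, Oakdale 0.2729, Claybrook 0.2416, Rivermont 0.0683.
The surplus seats go to Stonebridge, Ashgrove.

Stonebridge 8, Rivermont 7, Oakdale 6, Claybrook 7, Ashgrove 7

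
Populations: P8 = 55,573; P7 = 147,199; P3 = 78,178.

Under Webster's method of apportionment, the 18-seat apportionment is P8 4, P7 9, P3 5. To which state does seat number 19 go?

P7

Priority for the next seat is population ÷ (current seats + 0.5).
Priorities: P8 12349.556, P7 15494.632, P3 14214.182.
Highest priority: P7.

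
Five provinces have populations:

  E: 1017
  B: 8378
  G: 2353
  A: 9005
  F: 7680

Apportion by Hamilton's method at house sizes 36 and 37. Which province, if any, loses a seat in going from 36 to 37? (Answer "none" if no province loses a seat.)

At 36 seats: E 1, B 11, G 3, A 11, F 10.
At 37 seats: E 1, B 11, G 3, A 12, F 10.
No province's allocation decreased.

none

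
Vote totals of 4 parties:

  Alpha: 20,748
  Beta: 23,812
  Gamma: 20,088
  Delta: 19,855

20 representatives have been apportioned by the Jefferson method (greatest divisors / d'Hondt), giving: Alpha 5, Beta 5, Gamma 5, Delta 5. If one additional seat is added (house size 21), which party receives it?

Beta

Priority for the next seat is population ÷ (current seats + 1).
Priorities: Alpha 3458.000, Beta 3968.667, Gamma 3348.000, Delta 3309.167.
Highest priority: Beta.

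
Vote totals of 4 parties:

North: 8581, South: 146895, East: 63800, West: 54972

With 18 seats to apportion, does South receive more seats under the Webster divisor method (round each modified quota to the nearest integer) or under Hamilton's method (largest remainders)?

Hamilton

Webster: North 1, South 9, East 4, West 4.
Hamilton: North 0, South 10, East 4, West 4.
South gets 9 under Webster and 10 under Hamilton.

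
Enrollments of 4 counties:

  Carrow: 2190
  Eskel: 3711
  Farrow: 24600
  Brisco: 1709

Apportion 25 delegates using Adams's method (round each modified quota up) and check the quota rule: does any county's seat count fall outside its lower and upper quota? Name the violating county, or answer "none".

Standard quotas: Carrow 1.700, Eskel 2.880, Farrow 19.093, Brisco 1.326.
Adams allocation: Carrow 2, Eskel 3, Farrow 18, Brisco 2.
Farrow has quota 19.093 (lower 19, upper 20) but receives 18 — outside the quota interval.

Farrow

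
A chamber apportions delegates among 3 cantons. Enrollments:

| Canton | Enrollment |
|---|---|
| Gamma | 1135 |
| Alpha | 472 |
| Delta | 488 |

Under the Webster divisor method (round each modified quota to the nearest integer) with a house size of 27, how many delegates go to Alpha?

6

Standard divisor 2095/27 ≈ 77.593; standard quotas: Gamma 14.628, Alpha 6.083, Delta 6.289.
Rounding to the nearest integer gives Gamma 15, Alpha 6, Delta 6 — total 27, matching the house size, so no adjustment is needed.
Alpha receives 6.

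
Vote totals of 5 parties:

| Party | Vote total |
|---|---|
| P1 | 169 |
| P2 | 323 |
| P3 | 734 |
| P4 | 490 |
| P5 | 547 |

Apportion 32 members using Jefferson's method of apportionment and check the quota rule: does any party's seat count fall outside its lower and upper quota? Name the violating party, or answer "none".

Standard quotas: P1 2.390, P2 4.567, P3 10.379, P4 6.929, P5 7.735.
Jefferson allocation: P1 2, P2 4, P3 11, P4 7, P5 8.
Every allocation lies between the lower and upper quota.

none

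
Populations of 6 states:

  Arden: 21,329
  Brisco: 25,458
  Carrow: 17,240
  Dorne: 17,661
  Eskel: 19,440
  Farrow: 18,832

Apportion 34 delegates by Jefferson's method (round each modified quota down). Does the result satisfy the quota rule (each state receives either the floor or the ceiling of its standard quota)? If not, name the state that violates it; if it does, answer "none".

Standard quotas: Arden 6.045, Brisco 7.216, Carrow 4.886, Dorne 5.006, Eskel 5.510, Farrow 5.338.
Jefferson allocation: Arden 6, Brisco 7, Carrow 5, Dorne 5, Eskel 6, Farrow 5.
Every allocation lies between the lower and upper quota.

none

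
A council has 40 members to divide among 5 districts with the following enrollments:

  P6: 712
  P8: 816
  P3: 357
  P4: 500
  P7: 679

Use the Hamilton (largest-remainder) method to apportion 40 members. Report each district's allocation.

Standard divisor: 3064 ÷ 40 ≈ 76.6.
Standard quotas: P6 9.295, P8 10.653, P3 4.661, P4 6.527, P7 8.864.
Lower quotas: P6 9, P8 10, P3 4, P4 6, P7 8 (sum 37, leaving 3 seats).
Remainders in descending order: P7 0.864, P3 0.661, P8 0.653, P4 0.527, P6 0.295.
The surplus seats go to P7, P3, P8.

P6: 9, P8: 11, P3: 5, P4: 6, P7: 9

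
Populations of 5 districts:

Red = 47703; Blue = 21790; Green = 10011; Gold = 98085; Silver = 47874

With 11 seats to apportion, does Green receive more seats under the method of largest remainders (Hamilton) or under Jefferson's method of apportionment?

Hamilton

Hamilton: Red 2, Blue 1, Green 1, Gold 5, Silver 2.
Jefferson: Red 2, Blue 1, Green 0, Gold 6, Silver 2.
Green gets 1 under Hamilton and 0 under Jefferson.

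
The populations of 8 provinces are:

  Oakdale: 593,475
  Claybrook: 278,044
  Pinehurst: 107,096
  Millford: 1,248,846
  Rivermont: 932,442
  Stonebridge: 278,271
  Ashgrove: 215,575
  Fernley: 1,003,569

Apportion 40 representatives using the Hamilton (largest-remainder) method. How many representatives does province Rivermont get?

Total 4657318; standard divisor 4657318/40 ≈ 116432.95.
Standard quotas: Oakdale 5.0971, Claybrook 2.3880, Pinehurst 0.9198, Millford 10.7259, Rivermont 8.0084, Stonebridge 2.3900, Ashgrove 1.8515, Fernley 8.6193.
Lower quotas: Oakdale 5, Claybrook 2, Pinehurst 0, Millford 10, Rivermont 8, Stonebridge 2, Ashgrove 1, Fernley 8 (sum 36, leaving 4 seats).
Remainders in descending order: Pinehurst 0.9198, Ashgrove 0.8515, Millford 0.7259, Fernley 0.6193, Stonebridge 0.3900, Claybrook 0.3880, Oakdale 0.0971, Rivermont 0.0084.
Largest remainders: Pinehurst, Ashgrove, Millford, Fernley receive the extra seats.
Rivermont receives 8.

8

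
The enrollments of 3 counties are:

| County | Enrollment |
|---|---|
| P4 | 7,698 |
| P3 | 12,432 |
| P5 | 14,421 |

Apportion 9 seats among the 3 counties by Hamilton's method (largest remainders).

Standard divisor: 34551 ÷ 9 = 3839.
Standard quotas: P4 2.0052, P3 3.2383, P5 3.7564.
Lower quotas: P4 2, P3 3, P5 3 (sum 8, leaving 1 seat).
Remainders in descending order: P5 0.7564, P3 0.2383, P4 0.0052.
The surplus seat goes to P5.

P4 2; P3 3; P5 4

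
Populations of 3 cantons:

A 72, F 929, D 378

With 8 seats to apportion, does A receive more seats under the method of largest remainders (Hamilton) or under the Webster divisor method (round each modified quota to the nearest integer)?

Hamilton

Hamilton: A 1, F 5, D 2.
Webster: A 0, F 6, D 2.
A gets 1 under Hamilton and 0 under Webster.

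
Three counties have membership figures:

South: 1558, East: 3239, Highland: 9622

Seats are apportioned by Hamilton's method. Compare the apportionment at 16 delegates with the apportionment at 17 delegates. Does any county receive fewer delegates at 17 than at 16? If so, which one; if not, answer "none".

none

At 16 seats: South 2, East 3, Highland 11.
At 17 seats: South 2, East 4, Highland 11.
No county's allocation decreased.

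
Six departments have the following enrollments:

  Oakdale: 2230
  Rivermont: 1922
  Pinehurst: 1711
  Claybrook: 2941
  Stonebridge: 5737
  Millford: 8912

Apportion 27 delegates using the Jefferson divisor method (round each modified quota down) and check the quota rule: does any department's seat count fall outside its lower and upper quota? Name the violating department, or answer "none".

none

Standard quotas: Oakdale 2.567, Rivermont 2.213, Pinehurst 1.970, Claybrook 3.386, Stonebridge 6.605, Millford 10.260.
Jefferson allocation: Oakdale 2, Rivermont 2, Pinehurst 2, Claybrook 3, Stonebridge 7, Millford 11.
Every allocation lies between the lower and upper quota.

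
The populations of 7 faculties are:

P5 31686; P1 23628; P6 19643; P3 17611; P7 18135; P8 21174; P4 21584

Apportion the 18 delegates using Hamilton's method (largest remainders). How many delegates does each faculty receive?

The standard divisor is 153461/18 ≈ 8525.611.
Standard quotas: P5 3.7166, P1 2.7714, P6 2.3040, P3 2.0657, P7 2.1271, P8 2.4836, P4 2.5317.
Lower quotas: P5 3, P1 2, P6 2, P3 2, P7 2, P8 2, P4 2 (sum 15, leaving 3 seats).
Remainders in descending order: P1 0.7714, P5 0.7166, P4 0.5317, P8 0.4836, P6 0.3040, P7 0.1271, P3 0.0657.
The surplus seats go to P1, P5, P4.

P5: 4, P1: 3, P6: 2, P3: 2, P7: 2, P8: 2, P4: 3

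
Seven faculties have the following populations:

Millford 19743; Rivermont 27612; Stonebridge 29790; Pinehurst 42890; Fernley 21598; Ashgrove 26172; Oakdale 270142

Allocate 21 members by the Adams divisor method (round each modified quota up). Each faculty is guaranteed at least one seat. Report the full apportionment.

Millford 1, Rivermont 2, Stonebridge 2, Pinehurst 2, Fernley 1, Ashgrove 2, Oakdale 11

Standard divisor 437947/21 ≈ 20854.619; standard quotas: Millford 0.947, Rivermont 1.324, Stonebridge 1.428, Pinehurst 2.057, Fernley 1.036, Ashgrove 1.255, Oakdale 12.954.
Rounding up gives 1, 2, 2, 3, 2, 2, 13 = 25 seats, so the divisor must be adjusted.
With modified divisor 25400: modified quotas Millford 0.777, Rivermont 1.087, Stonebridge 1.173, Pinehurst 1.689, Fernley 0.850, Ashgrove 1.030, Oakdale 10.636.
Rounding up: Millford 1, Rivermont 2, Stonebridge 2, Pinehurst 2, Fernley 1, Ashgrove 2, Oakdale 11 (total 21).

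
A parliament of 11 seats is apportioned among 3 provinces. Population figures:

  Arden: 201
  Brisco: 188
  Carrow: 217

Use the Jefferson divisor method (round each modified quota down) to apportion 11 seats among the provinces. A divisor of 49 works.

With modified divisor 49: modified quotas Arden 4.102, Brisco 3.837, Carrow 4.429.
Rounding down: Arden 4, Brisco 3, Carrow 4 (total 11).

Arden=4, Brisco=3, Carrow=4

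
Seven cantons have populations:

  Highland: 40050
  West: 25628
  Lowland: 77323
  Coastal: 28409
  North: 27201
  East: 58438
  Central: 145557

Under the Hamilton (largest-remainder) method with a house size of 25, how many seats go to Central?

9

Total 402606; standard divisor 402606/25 ≈ 16104.24.
Standard quotas: Highland 2.4869, West 1.5914, Lowland 4.8014, Coastal 1.7641, North 1.6891, East 3.6287, Central 9.0384.
Lower quotas: Highland 2, West 1, Lowland 4, Coastal 1, North 1, East 3, Central 9 (sum 21, leaving 4 seats).
Remainders in descending order: Lowland 0.8014, Coastal 0.7641, North 0.6891, East 0.6287, West 0.5914, Highland 0.4869, Central 0.0384.
The surplus seats go to Lowland, Coastal, North, East.
Central receives 9.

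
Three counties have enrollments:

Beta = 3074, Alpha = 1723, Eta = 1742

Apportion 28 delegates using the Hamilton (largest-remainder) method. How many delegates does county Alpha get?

7

Standard divisor: 6539 ÷ 28 ≈ 233.536.
Standard quotas: Beta 13.163, Alpha 7.378, Eta 7.459.
Lower quotas: Beta 13, Alpha 7, Eta 7 (sum 27, leaving 1 seat).
Remainders in descending order: Eta 0.459, Alpha 0.378, Beta 0.163.
Largest remainder: Eta receives the extra seat.
Alpha receives 7.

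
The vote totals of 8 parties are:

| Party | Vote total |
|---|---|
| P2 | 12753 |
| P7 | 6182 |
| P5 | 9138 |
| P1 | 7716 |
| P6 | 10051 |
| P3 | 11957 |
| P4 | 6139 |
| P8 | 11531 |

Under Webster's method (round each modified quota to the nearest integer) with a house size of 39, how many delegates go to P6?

5

Standard divisor 75467/39 ≈ 1935.051; standard quotas: P2 6.591, P7 3.195, P5 4.722, P1 3.987, P6 5.194, P3 6.179, P4 3.173, P8 5.959.
Rounding to the nearest integer gives P2 7, P7 3, P5 5, P1 4, P6 5, P3 6, P4 3, P8 6 — total 39, matching the house size, so no adjustment is needed.
P6 receives 5.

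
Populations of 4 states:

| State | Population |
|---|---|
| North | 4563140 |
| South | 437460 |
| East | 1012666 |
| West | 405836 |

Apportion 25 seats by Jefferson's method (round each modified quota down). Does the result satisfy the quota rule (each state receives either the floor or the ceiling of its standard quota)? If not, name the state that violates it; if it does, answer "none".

Standard quotas: North 17.772, South 1.704, East 3.944, West 1.581.
Jefferson allocation: North 19, South 1, East 4, West 1.
North has quota 17.772 (lower 17, upper 18) but receives 19 — outside the quota interval.

North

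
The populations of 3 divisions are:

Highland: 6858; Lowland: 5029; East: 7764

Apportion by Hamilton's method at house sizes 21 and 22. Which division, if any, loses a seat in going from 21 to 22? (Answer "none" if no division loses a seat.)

Lowland

At 21 seats: Highland 7, Lowland 6, East 8.
At 22 seats: Highland 8, Lowland 5, East 9.
Lowland drops from 6 to 5.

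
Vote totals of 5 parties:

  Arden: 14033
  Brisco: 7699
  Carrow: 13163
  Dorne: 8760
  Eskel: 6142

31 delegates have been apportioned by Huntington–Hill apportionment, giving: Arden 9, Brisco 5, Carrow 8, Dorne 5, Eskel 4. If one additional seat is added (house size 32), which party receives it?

Dorne

Priority for the next seat is population ÷ (√(s·(s+1))).
Priorities: Arden 1479.208, Brisco 1405.639, Carrow 1551.274, Dorne 1599.350, Eskel 1373.393.
Highest priority: Dorne.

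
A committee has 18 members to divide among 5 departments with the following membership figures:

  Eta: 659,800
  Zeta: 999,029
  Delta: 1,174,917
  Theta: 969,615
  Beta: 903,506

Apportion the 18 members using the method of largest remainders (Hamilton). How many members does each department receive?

Standard divisor: 4706867 ÷ 18 ≈ 261492.611.
Standard quotas: Eta 2.5232, Zeta 3.8205, Delta 4.4931, Theta 3.7080, Beta 3.4552.
Lower quotas: Eta 2, Zeta 3, Delta 4, Theta 3, Beta 3 (sum 15, leaving 3 seats).
Remainders in descending order: Zeta 0.8205, Theta 0.7080, Eta 0.5232, Delta 0.4931, Beta 0.4552.
The surplus seats go to Zeta, Theta, Eta.

Eta 3, Zeta 4, Delta 4, Theta 4, Beta 3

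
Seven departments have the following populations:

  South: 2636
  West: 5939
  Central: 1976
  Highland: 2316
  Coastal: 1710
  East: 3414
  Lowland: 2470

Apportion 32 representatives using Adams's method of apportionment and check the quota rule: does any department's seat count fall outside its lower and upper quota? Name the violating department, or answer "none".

Standard quotas: South 4.123, West 9.288, Central 3.090, Highland 3.622, Coastal 2.674, East 5.339, Lowland 3.863.
Adams allocation: South 4, West 9, Central 3, Highland 4, Coastal 3, East 5, Lowland 4.
Every allocation lies between the lower and upper quota.

none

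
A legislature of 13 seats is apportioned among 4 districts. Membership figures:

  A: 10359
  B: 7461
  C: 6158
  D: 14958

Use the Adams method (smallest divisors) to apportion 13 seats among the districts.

A 3; B 3; C 2; D 5

Standard divisor 38936/13 ≈ 2995.077; standard quotas: A 3.459, B 2.491, C 2.056, D 4.994.
Rounding up gives 4, 3, 3, 5 = 15 seats, so the divisor must be adjusted.
With modified divisor 3600: modified quotas A 2.877, B 2.072, C 1.711, D 4.155.
Rounding up: A 3, B 3, C 2, D 5 (total 13).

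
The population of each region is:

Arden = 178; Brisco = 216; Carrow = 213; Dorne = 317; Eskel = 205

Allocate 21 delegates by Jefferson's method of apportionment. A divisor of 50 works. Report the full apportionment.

Arden: 3, Brisco: 4, Carrow: 4, Dorne: 6, Eskel: 4

With modified divisor 50: modified quotas Arden 3.560, Brisco 4.320, Carrow 4.260, Dorne 6.340, Eskel 4.100.
Rounding down: Arden 3, Brisco 4, Carrow 4, Dorne 6, Eskel 4 (total 21).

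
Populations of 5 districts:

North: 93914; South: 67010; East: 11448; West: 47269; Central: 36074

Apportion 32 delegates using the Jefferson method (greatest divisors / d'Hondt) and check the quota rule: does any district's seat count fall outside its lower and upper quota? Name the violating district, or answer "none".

none

Standard quotas: North 11.752, South 8.386, East 1.433, West 5.915, Central 4.514.
Jefferson allocation: North 12, South 9, East 1, West 6, Central 4.
Every allocation lies between the lower and upper quota.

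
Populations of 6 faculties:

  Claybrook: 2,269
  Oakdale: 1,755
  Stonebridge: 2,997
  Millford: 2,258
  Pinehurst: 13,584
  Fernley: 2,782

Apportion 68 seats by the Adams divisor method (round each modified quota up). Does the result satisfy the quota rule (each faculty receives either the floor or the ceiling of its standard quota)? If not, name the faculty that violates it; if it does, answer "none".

Pinehurst

Standard quotas: Claybrook 6.016, Oakdale 4.654, Stonebridge 7.947, Millford 5.987, Pinehurst 36.019, Fernley 7.377.
Adams allocation: Claybrook 6, Oakdale 5, Stonebridge 8, Millford 6, Pinehurst 35, Fernley 8.
Pinehurst has quota 36.019 (lower 36, upper 37) but receives 35 — outside the quota interval.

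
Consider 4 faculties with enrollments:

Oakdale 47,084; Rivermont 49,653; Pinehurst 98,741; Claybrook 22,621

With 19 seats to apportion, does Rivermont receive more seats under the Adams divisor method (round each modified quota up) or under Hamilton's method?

Adams

Adams: Oakdale 4, Rivermont 5, Pinehurst 8, Claybrook 2.
Hamilton: Oakdale 4, Rivermont 4, Pinehurst 9, Claybrook 2.
Rivermont gets 5 under Adams and 4 under Hamilton.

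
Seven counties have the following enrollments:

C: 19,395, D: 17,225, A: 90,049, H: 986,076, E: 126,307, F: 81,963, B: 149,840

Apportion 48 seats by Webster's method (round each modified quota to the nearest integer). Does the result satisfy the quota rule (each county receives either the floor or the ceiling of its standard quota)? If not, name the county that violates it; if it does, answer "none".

Standard quotas: C 0.633, D 0.562, A 2.939, H 32.180, E 4.122, F 2.675, B 4.890.
Webster allocation: C 1, D 1, A 3, H 31, E 4, F 3, B 5.
H has quota 32.180 (lower 32, upper 33) but receives 31 — outside the quota interval.

H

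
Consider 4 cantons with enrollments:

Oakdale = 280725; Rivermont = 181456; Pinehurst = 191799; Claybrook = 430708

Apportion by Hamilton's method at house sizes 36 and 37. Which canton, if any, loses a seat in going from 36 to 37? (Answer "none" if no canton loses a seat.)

Pinehurst

At 36 seats: Oakdale 9, Rivermont 6, Pinehurst 7, Claybrook 14.
At 37 seats: Oakdale 10, Rivermont 6, Pinehurst 6, Claybrook 15.
Pinehurst drops from 7 to 6.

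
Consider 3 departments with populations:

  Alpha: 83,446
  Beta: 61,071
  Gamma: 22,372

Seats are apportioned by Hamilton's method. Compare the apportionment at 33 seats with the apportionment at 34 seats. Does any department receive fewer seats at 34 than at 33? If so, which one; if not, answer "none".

none

At 33 seats: Alpha 17, Beta 12, Gamma 4.
At 34 seats: Alpha 17, Beta 12, Gamma 5.
No department's allocation decreased.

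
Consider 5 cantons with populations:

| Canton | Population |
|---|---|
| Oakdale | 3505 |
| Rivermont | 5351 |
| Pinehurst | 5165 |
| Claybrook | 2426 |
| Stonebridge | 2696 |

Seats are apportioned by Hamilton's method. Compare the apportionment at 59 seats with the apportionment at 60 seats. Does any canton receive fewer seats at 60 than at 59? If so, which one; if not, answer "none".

At 59 seats: Oakdale 11, Rivermont 17, Pinehurst 16, Claybrook 7, Stonebridge 8.
At 60 seats: Oakdale 11, Rivermont 17, Pinehurst 16, Claybrook 8, Stonebridge 8.
No canton's allocation decreased.

none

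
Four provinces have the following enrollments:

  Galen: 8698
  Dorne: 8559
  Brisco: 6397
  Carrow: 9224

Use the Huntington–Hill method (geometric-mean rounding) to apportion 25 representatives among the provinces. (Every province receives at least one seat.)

With divisor 1331: modified quotas Galen 6.535, Dorne 6.431, Brisco 4.806, Carrow 6.930.
Geometric-mean thresholds: Galen √(6·7)=6.481, Dorne √(6·7)=6.481, Brisco √(4·5)=4.472, Carrow √(6·7)=6.481.
Each quota rounded against its threshold gives Galen 7, Dorne 6, Brisco 5, Carrow 7 (total 25).

Galen=7, Dorne=6, Brisco=5, Carrow=7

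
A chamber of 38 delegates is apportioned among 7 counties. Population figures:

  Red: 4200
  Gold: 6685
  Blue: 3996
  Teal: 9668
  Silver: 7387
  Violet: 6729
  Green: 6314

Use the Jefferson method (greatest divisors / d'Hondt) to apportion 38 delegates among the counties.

Standard divisor 44979/38 ≈ 1183.658; standard quotas: Red 3.548, Gold 5.648, Blue 3.376, Teal 8.168, Silver 6.241, Violet 5.685, Green 5.334.
Rounding down gives 3, 5, 3, 8, 6, 5, 5 = 35 seats, so the divisor must be adjusted.
With modified divisor 1060: modified quotas Red 3.962, Gold 6.307, Blue 3.770, Teal 9.121, Silver 6.969, Violet 6.348, Green 5.957.
Rounding down: Red 3, Gold 6, Blue 3, Teal 9, Silver 6, Violet 6, Green 5 (total 38).

Red 3, Gold 6, Blue 3, Teal 9, Silver 6, Violet 6, Green 5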